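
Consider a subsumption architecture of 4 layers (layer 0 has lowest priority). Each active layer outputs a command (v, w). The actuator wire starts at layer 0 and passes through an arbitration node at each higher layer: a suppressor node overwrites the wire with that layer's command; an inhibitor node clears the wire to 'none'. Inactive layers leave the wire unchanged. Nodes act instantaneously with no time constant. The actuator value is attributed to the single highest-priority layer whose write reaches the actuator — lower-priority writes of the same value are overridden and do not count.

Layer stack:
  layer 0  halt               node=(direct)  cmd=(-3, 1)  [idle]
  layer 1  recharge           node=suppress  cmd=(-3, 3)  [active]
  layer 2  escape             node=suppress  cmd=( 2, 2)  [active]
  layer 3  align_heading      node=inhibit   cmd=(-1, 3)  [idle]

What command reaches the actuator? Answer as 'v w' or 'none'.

2 2

layer 0 (halt) idle — none
layer 1 (recharge) active — suppresses: (-3, 3)
layer 2 (escape) active — suppresses: (2, 2)
layer 3 (align_heading) idle — unchanged: (2, 2)
→ actuator (2, 2)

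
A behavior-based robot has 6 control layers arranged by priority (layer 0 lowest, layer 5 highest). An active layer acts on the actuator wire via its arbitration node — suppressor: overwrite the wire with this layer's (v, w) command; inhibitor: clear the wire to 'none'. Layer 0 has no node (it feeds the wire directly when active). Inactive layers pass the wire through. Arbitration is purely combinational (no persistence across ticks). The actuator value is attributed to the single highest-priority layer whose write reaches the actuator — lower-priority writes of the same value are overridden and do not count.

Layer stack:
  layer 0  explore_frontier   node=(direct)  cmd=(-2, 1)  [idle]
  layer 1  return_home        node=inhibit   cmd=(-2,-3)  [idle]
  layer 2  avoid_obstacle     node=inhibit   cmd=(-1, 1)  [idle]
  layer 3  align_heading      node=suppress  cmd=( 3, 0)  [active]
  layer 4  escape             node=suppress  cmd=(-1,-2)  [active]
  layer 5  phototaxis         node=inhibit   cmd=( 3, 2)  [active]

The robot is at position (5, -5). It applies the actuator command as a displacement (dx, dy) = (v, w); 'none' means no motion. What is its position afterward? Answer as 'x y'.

5 -5

L0 explore_frontier: idle → wire = none
L1 return_home: idle → wire stays none
L2 avoid_obstacle: idle → wire stays none
L3 align_heading: active, suppressor → wire = (3, 0)
L4 escape: active, suppressor → wire = (-1, -2)
L5 phototaxis: active, inhibitor → wire = none
actuator = none
position: (5, -5) + none = (5, -5)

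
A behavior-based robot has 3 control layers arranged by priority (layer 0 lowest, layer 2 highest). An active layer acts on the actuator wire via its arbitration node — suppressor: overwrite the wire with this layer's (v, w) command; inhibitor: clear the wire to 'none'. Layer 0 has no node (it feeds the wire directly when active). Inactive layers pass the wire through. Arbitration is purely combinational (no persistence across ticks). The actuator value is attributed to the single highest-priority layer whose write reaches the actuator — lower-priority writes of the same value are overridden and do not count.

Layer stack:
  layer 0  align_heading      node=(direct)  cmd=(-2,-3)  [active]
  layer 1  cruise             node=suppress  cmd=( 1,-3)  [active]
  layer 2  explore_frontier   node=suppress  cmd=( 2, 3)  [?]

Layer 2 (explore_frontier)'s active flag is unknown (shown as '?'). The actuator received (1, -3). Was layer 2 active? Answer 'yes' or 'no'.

If layer 2 is active=yes:
  actuator would be (2, 3)
If layer 2 is active=no:
  actuator would be (1, -3)
Observed (1, -3), so layer 2 was idle.

no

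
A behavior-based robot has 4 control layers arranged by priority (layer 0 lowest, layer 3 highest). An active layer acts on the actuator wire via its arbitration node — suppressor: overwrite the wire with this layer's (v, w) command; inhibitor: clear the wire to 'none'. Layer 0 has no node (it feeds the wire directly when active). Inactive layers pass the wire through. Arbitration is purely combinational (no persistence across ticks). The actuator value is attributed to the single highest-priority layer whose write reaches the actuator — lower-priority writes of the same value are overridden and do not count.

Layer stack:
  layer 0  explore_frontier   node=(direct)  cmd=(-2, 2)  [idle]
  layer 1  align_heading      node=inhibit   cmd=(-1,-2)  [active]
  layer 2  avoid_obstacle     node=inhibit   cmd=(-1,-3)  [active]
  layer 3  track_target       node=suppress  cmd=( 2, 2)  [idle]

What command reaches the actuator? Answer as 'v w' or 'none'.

layer 0 (explore_frontier) idle — none
layer 1 (align_heading) active — inhibits: none
layer 2 (avoid_obstacle) active — inhibits: none
layer 3 (track_target) idle — unchanged: none
→ actuator none

none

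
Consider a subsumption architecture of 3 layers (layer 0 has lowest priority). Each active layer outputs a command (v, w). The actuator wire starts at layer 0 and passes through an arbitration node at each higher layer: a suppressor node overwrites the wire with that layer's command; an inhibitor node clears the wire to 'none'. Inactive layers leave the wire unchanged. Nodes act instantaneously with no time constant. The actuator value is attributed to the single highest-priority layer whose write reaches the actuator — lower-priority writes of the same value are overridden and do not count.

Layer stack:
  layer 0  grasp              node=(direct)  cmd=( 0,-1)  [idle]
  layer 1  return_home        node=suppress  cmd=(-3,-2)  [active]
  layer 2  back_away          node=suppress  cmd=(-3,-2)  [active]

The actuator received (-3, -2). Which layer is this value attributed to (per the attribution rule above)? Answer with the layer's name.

layer 0 (grasp) idle — none
layer 1 (return_home) active — suppresses: (-3, -2)
layer 2 (back_away) active — suppresses: (-3, -2)
→ actuator (-3, -2)
last writer: layer 2 = back_away

back_away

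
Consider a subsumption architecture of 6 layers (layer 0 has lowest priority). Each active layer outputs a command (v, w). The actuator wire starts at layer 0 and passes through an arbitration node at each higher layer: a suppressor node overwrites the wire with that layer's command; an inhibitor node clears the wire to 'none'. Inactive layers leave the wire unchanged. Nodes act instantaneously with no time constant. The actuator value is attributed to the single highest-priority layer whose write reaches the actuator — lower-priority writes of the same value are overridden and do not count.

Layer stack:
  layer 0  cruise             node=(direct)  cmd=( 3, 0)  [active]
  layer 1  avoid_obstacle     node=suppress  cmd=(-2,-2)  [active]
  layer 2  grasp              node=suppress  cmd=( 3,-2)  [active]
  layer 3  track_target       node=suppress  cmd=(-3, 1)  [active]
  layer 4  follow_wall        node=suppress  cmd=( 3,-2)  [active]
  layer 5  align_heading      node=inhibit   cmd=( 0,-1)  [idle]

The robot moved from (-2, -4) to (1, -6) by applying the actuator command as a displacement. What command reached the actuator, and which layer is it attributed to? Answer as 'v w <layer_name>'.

displacement = (1, -6) − (-2, -4) = (3, -2)
layer 0 (cruise) active — direct: (3, 0)
layer 1 (avoid_obstacle) active — suppresses: (-2, -2)
layer 2 (grasp) active — suppresses: (3, -2)
layer 3 (track_target) active — suppresses: (-3, 1)
layer 4 (follow_wall) active — suppresses: (3, -2)
layer 5 (align_heading) idle — unchanged: (3, -2)
→ actuator (3, -2) — from layer 4 (follow_wall)

3 -2 follow_wall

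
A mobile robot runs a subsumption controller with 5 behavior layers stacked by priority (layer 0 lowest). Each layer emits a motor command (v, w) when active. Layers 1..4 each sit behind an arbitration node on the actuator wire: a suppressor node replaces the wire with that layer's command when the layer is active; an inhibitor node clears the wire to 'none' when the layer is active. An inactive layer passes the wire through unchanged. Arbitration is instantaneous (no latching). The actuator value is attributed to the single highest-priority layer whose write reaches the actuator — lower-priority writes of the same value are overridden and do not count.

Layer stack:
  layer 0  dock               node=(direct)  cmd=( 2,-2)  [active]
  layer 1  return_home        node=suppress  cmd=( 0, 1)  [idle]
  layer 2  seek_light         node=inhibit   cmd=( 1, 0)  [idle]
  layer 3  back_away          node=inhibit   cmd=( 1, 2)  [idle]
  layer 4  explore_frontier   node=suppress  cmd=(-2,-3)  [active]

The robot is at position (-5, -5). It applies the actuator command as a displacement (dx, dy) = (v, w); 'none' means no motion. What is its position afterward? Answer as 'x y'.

L0 dock: active, feeds wire = (2, -2)
L1 return_home: idle → wire stays (2, -2)
L2 seek_light: idle → wire stays (2, -2)
L3 back_away: idle → wire stays (2, -2)
L4 explore_frontier: active, suppressor → wire = (-2, -3)
actuator = (-2, -3)
position: (-5, -5) + (-2, -3) = (-7, -8)

-7 -8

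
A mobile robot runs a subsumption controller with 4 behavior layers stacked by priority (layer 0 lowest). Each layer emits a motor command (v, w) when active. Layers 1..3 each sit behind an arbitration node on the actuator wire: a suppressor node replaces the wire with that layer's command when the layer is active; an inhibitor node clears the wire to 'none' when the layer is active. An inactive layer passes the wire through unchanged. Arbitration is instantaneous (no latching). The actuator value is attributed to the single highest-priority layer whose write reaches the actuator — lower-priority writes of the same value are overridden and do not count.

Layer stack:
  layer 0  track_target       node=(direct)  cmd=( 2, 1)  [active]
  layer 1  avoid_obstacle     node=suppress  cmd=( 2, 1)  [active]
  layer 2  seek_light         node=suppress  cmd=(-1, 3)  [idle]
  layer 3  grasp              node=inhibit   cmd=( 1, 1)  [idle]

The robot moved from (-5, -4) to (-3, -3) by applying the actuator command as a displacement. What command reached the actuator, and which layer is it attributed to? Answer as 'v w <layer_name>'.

displacement = (-3, -3) − (-5, -4) = (2, 1)
L0 track_target: active, feeds wire = (2, 1)
L1 avoid_obstacle: active, suppressor → wire = (2, 1)
L2 seek_light: idle → wire stays (2, 1)
L3 grasp: idle → wire stays (2, 1)
actuator = (2, 1) — from layer 1 (avoid_obstacle)

2 1 avoid_obstacle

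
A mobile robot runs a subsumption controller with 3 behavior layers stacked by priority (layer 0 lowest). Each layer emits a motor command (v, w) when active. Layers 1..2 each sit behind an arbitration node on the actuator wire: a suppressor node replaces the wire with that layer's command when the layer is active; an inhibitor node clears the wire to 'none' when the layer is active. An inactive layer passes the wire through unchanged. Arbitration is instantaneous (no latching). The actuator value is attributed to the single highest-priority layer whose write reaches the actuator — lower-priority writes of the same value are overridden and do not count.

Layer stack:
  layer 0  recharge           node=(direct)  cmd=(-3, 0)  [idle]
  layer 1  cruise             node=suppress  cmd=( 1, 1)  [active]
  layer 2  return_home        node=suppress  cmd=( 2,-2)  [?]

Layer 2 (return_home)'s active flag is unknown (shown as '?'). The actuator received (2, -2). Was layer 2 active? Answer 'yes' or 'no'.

yes

If layer 2 is active=yes:
  actuator would be (2, -2)
If layer 2 is active=no:
  actuator would be (1, 1)
Observed (2, -2), so layer 2 was active.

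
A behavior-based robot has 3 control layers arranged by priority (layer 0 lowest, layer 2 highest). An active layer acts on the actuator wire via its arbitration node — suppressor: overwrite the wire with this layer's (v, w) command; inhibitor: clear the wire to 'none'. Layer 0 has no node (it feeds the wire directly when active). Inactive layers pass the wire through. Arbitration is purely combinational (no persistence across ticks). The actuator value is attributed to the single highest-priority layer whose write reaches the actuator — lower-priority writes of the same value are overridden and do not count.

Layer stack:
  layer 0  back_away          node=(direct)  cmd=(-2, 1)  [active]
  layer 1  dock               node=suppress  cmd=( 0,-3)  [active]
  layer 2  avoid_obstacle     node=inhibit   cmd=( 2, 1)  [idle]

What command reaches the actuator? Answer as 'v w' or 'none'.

0 -3

[0] back_away on; wire := (-2, 1)
[1] dock on (suppress); wire := (0, -3)
[2] avoid_obstacle off; pass (0, -3)
output (0, -3)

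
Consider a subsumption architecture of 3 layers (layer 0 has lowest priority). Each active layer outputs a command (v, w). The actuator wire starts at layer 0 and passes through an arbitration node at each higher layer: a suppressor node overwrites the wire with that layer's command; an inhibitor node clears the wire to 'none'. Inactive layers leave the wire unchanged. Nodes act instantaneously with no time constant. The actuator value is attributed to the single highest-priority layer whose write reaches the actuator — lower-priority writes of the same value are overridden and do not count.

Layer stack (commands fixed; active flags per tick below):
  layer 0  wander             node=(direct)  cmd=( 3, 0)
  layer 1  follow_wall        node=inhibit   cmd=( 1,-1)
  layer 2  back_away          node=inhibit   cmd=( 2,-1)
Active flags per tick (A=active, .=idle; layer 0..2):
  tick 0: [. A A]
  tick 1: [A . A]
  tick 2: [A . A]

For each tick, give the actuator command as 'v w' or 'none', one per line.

tick 0:
  L0 wander: idle → wire = none
  L1 follow_wall: active, inhibitor → wire = none
  L2 back_away: active, inhibitor → wire = none
  actuator = none
tick 1:
  L0 wander: active, feeds wire = (3, 0)
  L1 follow_wall: idle → wire stays (3, 0)
  L2 back_away: active, inhibitor → wire = none
  actuator = none
tick 2:
  L0 wander: active, feeds wire = (3, 0)
  L1 follow_wall: idle → wire stays (3, 0)
  L2 back_away: active, inhibitor → wire = none
  actuator = none

none
none
none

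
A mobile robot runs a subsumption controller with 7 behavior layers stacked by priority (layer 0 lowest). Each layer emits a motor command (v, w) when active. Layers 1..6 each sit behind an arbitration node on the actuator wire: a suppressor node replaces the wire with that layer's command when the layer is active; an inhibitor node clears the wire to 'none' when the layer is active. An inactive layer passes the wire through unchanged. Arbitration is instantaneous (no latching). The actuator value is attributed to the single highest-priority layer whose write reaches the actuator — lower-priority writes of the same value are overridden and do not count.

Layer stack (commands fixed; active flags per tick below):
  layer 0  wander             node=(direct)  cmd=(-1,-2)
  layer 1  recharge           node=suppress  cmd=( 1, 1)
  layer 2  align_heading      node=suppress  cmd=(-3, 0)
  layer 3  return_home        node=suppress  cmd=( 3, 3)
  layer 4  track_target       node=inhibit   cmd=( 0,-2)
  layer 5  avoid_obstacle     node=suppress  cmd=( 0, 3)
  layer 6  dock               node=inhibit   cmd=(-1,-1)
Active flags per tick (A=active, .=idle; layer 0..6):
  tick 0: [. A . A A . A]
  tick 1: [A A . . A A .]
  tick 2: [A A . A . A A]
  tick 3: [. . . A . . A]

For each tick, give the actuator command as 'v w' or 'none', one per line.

none
0 3
none
none

tick 0:
  [0] wander off; wire := none
  [1] recharge on (suppress); wire := (1, 1)
  [2] align_heading off; pass (1, 1)
  [3] return_home on (suppress); wire := (3, 3)
  [4] track_target on (inhibit); wire := none
  [5] avoid_obstacle off; pass none
  [6] dock on (inhibit); wire := none
  output none
tick 1:
  [0] wander on; wire := (-1, -2)
  [1] recharge on (suppress); wire := (1, 1)
  [2] align_heading off; pass (1, 1)
  [3] return_home off; pass (1, 1)
  [4] track_target on (inhibit); wire := none
  [5] avoid_obstacle on (suppress); wire := (0, 3)
  [6] dock off; pass (0, 3)
  output (0, 3)
tick 2:
  [0] wander on; wire := (-1, -2)
  [1] recharge on (suppress); wire := (1, 1)
  [2] align_heading off; pass (1, 1)
  [3] return_home on (suppress); wire := (3, 3)
  [4] track_target off; pass (3, 3)
  [5] avoid_obstacle on (suppress); wire := (0, 3)
  [6] dock on (inhibit); wire := none
  output none
tick 3:
  [0] wander off; wire := none
  [1] recharge off; pass none
  [2] align_heading off; pass none
  [3] return_home on (suppress); wire := (3, 3)
  [4] track_target off; pass (3, 3)
  [5] avoid_obstacle off; pass (3, 3)
  [6] dock on (inhibit); wire := none
  output none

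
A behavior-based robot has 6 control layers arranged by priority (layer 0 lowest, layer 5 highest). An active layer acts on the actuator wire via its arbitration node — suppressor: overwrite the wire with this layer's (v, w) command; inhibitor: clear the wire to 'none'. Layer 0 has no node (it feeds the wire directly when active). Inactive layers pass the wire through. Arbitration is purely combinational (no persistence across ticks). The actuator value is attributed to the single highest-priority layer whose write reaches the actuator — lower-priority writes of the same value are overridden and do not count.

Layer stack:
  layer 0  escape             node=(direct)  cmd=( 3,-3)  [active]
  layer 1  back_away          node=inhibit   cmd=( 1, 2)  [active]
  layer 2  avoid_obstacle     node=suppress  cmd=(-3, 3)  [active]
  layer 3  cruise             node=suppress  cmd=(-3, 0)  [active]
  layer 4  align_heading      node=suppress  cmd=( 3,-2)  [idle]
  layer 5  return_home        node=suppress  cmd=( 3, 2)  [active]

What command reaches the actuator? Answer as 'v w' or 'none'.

[0] escape on; wire := (3, -3)
[1] back_away on (inhibit); wire := none
[2] avoid_obstacle on (suppress); wire := (-3, 3)
[3] cruise on (suppress); wire := (-3, 0)
[4] align_heading off; pass (-3, 0)
[5] return_home on (suppress); wire := (3, 2)
output (3, 2)

3 2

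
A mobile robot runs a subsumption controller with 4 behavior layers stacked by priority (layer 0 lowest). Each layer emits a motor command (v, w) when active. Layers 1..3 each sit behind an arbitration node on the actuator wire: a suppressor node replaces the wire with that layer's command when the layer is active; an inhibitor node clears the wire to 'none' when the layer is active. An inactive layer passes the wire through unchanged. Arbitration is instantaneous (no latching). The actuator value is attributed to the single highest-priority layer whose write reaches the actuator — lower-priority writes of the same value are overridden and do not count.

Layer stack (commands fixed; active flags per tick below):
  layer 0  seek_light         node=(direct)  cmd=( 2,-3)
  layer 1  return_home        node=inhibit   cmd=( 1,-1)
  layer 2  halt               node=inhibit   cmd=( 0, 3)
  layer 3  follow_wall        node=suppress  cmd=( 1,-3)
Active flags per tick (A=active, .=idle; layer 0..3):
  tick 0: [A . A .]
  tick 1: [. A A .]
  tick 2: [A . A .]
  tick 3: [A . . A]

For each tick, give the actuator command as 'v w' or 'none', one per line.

tick 0:
  layer 0 (seek_light) active — direct: (2, -3)
  layer 1 (return_home) idle — unchanged: (2, -3)
  layer 2 (halt) active — inhibits: none
  layer 3 (follow_wall) idle — unchanged: none
  → actuator none
tick 1:
  layer 0 (seek_light) idle — none
  layer 1 (return_home) active — inhibits: none
  layer 2 (halt) active — inhibits: none
  layer 3 (follow_wall) idle — unchanged: none
  → actuator none
tick 2:
  layer 0 (seek_light) active — direct: (2, -3)
  layer 1 (return_home) idle — unchanged: (2, -3)
  layer 2 (halt) active — inhibits: none
  layer 3 (follow_wall) idle — unchanged: none
  → actuator none
tick 3:
  layer 0 (seek_light) active — direct: (2, -3)
  layer 1 (return_home) idle — unchanged: (2, -3)
  layer 2 (halt) idle — unchanged: (2, -3)
  layer 3 (follow_wall) active — suppresses: (1, -3)
  → actuator (1, -3)

none
none
none
1 -3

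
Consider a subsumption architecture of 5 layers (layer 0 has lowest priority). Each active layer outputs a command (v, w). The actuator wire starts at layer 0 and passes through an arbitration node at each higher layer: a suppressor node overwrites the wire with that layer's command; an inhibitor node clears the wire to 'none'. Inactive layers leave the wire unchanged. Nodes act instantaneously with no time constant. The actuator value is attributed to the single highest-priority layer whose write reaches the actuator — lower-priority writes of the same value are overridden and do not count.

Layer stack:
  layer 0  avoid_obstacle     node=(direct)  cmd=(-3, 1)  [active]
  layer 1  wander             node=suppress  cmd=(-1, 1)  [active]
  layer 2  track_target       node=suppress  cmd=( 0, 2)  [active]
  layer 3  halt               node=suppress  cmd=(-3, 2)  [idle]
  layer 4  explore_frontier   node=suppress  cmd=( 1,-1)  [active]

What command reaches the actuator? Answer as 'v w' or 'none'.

1 -1

L0 avoid_obstacle: active, feeds wire = (-3, 1)
L1 wander: active, suppressor → wire = (-1, 1)
L2 track_target: active, suppressor → wire = (0, 2)
L3 halt: idle → wire stays (0, 2)
L4 explore_frontier: active, suppressor → wire = (1, -1)
actuator = (1, -1)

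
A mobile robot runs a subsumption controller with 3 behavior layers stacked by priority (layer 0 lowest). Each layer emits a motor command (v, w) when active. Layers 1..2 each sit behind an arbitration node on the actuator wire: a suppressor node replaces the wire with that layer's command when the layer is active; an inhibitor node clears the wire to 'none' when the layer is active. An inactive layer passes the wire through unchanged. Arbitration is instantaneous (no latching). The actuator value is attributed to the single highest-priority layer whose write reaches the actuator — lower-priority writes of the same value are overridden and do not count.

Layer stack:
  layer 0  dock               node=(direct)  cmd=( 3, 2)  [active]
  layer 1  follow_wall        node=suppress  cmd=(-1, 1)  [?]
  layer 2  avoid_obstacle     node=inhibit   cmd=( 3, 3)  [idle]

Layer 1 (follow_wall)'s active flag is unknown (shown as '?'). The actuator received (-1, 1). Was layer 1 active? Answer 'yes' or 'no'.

yes

If layer 1 is active=yes:
  actuator would be (-1, 1)
If layer 1 is active=no:
  actuator would be (3, 2)
Observed (-1, 1), so layer 1 was active.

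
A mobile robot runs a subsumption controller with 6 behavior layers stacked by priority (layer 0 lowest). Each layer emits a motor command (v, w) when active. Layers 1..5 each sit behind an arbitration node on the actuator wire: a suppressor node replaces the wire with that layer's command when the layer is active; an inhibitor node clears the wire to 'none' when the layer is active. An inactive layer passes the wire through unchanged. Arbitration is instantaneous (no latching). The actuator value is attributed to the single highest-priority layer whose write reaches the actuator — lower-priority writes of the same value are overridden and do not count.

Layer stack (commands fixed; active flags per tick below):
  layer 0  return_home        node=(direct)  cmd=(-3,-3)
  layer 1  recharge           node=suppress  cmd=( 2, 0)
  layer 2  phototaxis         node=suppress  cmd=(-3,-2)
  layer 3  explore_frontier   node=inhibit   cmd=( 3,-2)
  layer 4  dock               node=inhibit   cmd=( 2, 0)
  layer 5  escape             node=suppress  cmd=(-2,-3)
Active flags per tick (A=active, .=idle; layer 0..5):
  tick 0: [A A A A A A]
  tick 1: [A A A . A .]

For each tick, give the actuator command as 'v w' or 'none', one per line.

tick 0:
  L0 return_home: active, feeds wire = (-3, -3)
  L1 recharge: active, suppressor → wire = (2, 0)
  L2 phototaxis: active, suppressor → wire = (-3, -2)
  L3 explore_frontier: active, inhibitor → wire = none
  L4 dock: active, inhibitor → wire = none
  L5 escape: active, suppressor → wire = (-2, -3)
  actuator = (-2, -3)
tick 1:
  L0 return_home: active, feeds wire = (-3, -3)
  L1 recharge: active, suppressor → wire = (2, 0)
  L2 phototaxis: active, suppressor → wire = (-3, -2)
  L3 explore_frontier: idle → wire stays (-3, -2)
  L4 dock: active, inhibitor → wire = none
  L5 escape: idle → wire stays none
  actuator = none

-2 -3
none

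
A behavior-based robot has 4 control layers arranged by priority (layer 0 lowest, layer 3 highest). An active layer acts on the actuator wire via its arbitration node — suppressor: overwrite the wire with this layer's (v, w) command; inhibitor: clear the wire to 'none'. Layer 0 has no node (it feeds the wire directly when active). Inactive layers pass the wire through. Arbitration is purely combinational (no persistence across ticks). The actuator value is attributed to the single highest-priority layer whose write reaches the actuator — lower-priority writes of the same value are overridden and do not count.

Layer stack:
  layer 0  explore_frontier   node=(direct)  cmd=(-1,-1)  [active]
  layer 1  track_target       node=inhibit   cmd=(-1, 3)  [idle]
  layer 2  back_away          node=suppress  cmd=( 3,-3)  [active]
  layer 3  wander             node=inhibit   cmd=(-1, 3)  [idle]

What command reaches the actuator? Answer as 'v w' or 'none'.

3 -3

[0] explore_frontier on; wire := (-1, -1)
[1] track_target off; pass (-1, -1)
[2] back_away on (suppress); wire := (3, -3)
[3] wander off; pass (3, -3)
output (3, -3)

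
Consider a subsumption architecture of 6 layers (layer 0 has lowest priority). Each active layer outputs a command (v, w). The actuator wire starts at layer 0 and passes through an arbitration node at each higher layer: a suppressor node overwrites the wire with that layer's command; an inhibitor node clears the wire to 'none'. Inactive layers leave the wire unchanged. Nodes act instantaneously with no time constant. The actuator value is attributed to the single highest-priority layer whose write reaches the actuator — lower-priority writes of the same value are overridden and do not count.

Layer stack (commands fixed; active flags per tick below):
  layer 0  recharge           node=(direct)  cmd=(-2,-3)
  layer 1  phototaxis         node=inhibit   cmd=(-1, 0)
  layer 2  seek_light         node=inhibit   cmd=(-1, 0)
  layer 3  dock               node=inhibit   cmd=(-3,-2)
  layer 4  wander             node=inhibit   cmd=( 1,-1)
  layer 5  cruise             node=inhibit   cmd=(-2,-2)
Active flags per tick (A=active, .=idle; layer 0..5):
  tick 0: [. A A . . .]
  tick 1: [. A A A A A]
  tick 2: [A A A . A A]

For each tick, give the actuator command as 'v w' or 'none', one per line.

none
none
none

tick 0:
  L0 recharge: idle → wire = none
  L1 phototaxis: active, inhibitor → wire = none
  L2 seek_light: active, inhibitor → wire = none
  L3 dock: idle → wire stays none
  L4 wander: idle → wire stays none
  L5 cruise: idle → wire stays none
  actuator = none
tick 1:
  L0 recharge: idle → wire = none
  L1 phototaxis: active, inhibitor → wire = none
  L2 seek_light: active, inhibitor → wire = none
  L3 dock: active, inhibitor → wire = none
  L4 wander: active, inhibitor → wire = none
  L5 cruise: active, inhibitor → wire = none
  actuator = none
tick 2:
  L0 recharge: active, feeds wire = (-2, -3)
  L1 phototaxis: active, inhibitor → wire = none
  L2 seek_light: active, inhibitor → wire = none
  L3 dock: idle → wire stays none
  L4 wander: active, inhibitor → wire = none
  L5 cruise: active, inhibitor → wire = none
  actuator = none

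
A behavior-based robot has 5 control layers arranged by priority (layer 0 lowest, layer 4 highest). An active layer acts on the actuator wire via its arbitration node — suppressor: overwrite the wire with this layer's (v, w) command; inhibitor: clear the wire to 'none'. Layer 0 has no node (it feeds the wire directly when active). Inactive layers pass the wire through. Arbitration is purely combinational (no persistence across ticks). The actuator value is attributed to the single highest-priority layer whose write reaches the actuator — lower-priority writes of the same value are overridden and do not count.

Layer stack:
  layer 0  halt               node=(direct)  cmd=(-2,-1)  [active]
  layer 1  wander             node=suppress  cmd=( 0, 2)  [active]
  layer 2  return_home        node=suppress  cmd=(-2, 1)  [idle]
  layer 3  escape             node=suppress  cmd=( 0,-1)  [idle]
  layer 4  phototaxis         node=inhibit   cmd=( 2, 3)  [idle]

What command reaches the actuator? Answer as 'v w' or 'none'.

layer 0 (halt) active — direct: (-2, -1)
layer 1 (wander) active — suppresses: (0, 2)
layer 2 (return_home) idle — unchanged: (0, 2)
layer 3 (escape) idle — unchanged: (0, 2)
layer 4 (phototaxis) idle — unchanged: (0, 2)
→ actuator (0, 2)

0 2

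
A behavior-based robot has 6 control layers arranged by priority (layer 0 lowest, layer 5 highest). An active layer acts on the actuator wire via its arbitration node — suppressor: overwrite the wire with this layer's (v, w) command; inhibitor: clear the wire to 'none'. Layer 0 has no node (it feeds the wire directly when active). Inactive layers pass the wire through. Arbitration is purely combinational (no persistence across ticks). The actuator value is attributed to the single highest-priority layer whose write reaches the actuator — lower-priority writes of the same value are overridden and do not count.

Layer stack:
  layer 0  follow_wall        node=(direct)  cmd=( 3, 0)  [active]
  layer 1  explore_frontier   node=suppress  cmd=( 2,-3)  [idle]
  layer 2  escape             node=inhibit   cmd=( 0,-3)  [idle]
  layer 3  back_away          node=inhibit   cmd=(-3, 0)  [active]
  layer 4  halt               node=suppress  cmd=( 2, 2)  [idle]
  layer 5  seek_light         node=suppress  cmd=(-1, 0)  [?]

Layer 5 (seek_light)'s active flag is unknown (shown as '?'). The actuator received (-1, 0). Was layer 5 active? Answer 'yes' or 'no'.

yes

If layer 5 is active=yes:
  actuator would be (-1, 0)
If layer 5 is active=no:
  actuator would be none
Observed (-1, 0), so layer 5 was active.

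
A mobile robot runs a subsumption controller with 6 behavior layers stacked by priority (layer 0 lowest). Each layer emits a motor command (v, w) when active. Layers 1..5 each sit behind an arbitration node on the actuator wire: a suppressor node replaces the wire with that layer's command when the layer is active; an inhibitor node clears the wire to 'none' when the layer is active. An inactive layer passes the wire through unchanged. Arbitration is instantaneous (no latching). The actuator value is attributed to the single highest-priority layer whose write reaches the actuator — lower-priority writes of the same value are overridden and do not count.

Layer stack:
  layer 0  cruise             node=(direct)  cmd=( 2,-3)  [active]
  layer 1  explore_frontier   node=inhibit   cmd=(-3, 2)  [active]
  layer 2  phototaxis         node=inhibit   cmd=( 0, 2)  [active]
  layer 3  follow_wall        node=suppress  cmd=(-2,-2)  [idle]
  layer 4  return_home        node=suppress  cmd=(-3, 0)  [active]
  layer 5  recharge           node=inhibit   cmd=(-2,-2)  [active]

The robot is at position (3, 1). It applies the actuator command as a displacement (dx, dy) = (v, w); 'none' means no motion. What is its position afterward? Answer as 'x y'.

3 1

[0] cruise on; wire := (2, -3)
[1] explore_frontier on (inhibit); wire := none
[2] phototaxis on (inhibit); wire := none
[3] follow_wall off; pass none
[4] return_home on (suppress); wire := (-3, 0)
[5] recharge on (inhibit); wire := none
output none
position: (3, 1) + none = (3, 1)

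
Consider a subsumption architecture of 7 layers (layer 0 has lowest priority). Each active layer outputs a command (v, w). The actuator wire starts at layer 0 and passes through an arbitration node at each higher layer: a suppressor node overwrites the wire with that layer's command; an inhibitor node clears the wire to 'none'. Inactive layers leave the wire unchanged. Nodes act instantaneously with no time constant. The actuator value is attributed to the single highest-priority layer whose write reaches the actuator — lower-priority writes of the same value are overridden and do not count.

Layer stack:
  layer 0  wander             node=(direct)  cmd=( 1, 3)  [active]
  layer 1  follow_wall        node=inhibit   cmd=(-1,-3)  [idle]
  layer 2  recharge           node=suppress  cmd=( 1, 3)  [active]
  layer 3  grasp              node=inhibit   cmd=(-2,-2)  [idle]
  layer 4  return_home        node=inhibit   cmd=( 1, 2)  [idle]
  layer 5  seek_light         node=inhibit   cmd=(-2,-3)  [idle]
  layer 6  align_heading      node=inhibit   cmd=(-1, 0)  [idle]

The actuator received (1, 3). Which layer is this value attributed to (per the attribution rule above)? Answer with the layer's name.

[0] wander on; wire := (1, 3)
[1] follow_wall off; pass (1, 3)
[2] recharge on (suppress); wire := (1, 3)
[3] grasp off; pass (1, 3)
[4] return_home off; pass (1, 3)
[5] seek_light off; pass (1, 3)
[6] align_heading off; pass (1, 3)
output (1, 3)
last writer: layer 2 = recharge

recharge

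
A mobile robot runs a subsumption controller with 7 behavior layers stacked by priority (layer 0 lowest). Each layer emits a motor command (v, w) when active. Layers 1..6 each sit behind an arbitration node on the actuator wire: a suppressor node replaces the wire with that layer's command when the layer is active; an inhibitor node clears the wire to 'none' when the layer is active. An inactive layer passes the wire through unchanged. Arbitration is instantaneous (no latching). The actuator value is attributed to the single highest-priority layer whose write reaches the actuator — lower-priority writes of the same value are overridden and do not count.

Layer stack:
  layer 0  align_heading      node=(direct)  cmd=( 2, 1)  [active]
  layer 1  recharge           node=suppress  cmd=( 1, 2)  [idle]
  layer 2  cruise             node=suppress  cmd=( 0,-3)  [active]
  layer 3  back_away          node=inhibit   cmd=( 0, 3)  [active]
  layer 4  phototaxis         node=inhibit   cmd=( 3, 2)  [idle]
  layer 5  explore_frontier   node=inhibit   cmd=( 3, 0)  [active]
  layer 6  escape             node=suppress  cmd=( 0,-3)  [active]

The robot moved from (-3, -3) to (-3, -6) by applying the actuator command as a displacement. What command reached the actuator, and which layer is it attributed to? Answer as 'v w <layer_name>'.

displacement = (-3, -6) − (-3, -3) = (0, -3)
layer 0 (align_heading) active — direct: (2, 1)
layer 1 (recharge) idle — unchanged: (2, 1)
layer 2 (cruise) active — suppresses: (0, -3)
layer 3 (back_away) active — inhibits: none
layer 4 (phototaxis) idle — unchanged: none
layer 5 (explore_frontier) active — inhibits: none
layer 6 (escape) active — suppresses: (0, -3)
→ actuator (0, -3) — from layer 6 (escape)

0 -3 escape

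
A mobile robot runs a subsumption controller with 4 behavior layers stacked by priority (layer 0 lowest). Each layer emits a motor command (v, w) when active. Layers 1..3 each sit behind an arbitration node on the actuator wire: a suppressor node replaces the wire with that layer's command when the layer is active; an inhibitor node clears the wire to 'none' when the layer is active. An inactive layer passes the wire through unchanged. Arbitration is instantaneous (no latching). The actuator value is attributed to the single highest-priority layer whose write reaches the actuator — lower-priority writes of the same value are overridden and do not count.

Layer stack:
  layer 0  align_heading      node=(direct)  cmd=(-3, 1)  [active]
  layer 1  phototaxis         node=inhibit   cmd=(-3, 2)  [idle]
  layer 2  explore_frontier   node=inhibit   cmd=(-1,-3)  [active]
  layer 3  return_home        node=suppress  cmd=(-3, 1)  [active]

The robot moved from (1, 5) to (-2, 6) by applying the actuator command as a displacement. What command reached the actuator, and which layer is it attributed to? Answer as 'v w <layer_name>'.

displacement = (-2, 6) − (1, 5) = (-3, 1)
[0] align_heading on; wire := (-3, 1)
[1] phototaxis off; pass (-3, 1)
[2] explore_frontier on (inhibit); wire := none
[3] return_home on (suppress); wire := (-3, 1)
output (-3, 1) — from layer 3 (return_home)

-3 1 return_home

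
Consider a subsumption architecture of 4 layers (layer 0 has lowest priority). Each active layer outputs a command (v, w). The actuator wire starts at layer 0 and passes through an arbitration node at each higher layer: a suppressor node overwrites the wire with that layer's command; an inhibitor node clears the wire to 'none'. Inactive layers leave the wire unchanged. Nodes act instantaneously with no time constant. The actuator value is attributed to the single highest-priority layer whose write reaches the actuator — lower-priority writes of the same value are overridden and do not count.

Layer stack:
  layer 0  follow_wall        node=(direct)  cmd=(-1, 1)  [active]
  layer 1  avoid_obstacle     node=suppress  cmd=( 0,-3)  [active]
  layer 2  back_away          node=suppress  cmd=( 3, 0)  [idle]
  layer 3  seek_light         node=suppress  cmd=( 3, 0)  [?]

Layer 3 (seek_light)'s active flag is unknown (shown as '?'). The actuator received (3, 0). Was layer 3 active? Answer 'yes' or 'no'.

yes

If layer 3 is active=yes:
  actuator would be (3, 0)
If layer 3 is active=no:
  actuator would be (0, -3)
Observed (3, 0), so layer 3 was active.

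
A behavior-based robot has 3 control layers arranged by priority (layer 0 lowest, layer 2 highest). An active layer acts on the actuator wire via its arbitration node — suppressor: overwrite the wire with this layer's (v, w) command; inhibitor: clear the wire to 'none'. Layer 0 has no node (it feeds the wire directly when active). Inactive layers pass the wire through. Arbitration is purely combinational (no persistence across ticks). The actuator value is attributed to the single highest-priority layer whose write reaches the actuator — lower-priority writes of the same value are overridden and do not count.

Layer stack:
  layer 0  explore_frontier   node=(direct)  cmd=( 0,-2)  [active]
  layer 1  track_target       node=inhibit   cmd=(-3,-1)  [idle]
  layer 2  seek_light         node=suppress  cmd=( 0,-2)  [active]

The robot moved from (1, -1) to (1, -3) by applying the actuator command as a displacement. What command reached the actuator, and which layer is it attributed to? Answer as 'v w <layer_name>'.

0 -2 seek_light

displacement = (1, -3) − (1, -1) = (0, -2)
L0 explore_frontier: active, feeds wire = (0, -2)
L1 track_target: idle → wire stays (0, -2)
L2 seek_light: active, suppressor → wire = (0, -2)
actuator = (0, -2) — from layer 2 (seek_light)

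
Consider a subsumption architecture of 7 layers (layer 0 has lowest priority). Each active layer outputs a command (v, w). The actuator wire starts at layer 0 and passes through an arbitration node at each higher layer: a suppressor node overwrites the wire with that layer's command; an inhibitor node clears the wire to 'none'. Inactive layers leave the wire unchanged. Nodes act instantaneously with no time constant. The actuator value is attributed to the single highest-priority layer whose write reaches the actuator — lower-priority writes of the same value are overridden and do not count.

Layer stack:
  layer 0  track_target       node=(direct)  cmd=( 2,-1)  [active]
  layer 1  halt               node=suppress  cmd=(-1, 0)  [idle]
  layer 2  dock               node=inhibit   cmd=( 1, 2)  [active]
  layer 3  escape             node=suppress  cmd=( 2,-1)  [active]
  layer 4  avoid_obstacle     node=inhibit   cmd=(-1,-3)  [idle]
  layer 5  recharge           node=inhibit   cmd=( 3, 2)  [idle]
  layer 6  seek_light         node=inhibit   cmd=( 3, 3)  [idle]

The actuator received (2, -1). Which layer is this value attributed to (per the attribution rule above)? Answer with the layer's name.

[0] track_target on; wire := (2, -1)
[1] halt off; pass (2, -1)
[2] dock on (inhibit); wire := none
[3] escape on (suppress); wire := (2, -1)
[4] avoid_obstacle off; pass (2, -1)
[5] recharge off; pass (2, -1)
[6] seek_light off; pass (2, -1)
output (2, -1)
last writer: layer 3 = escape

escape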